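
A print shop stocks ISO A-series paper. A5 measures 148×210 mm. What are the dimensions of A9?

37 × 52 mm

A6: ⌊210/2⌋ × 148 = 105 × 148 mm
A7: ⌊148/2⌋ × 105 = 74 × 105 mm
A8: ⌊105/2⌋ × 74 = 52 × 74 mm
A9: ⌊74/2⌋ × 52 = 37 × 52 mm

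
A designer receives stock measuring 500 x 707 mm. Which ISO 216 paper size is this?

Aspect ratio 707/500 ≈ 1.414 — close to the ISO √2 ≈ 1.414.
In the B-series (B0 = 1000 × 1414 mm): B2 = 500 × 707 mm.

B2 (500 × 707 mm)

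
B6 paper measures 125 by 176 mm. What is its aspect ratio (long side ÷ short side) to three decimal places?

1.408

176 / 125 = 1.408
ISO 216 targets √2 ≈ 1.414; the -0.006 deviation is from mm rounding.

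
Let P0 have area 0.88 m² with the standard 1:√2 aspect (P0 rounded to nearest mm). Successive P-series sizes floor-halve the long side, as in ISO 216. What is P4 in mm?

Let P0's short side be w mm. w · w√2 = 0.88 m² = 880,000 mm², so w ≈ 788.8 mm and w√2 ≈ 1115.6 mm → P0 = 789 × 1116 mm.
P1: ⌊1116/2⌋ × 789 = 558 × 789 mm
P2: ⌊789/2⌋ × 558 = 394 × 558 mm
P3: ⌊558/2⌋ × 394 = 279 × 394 mm
P4: ⌊394/2⌋ × 279 = 197 × 279 mm

197 × 279 mm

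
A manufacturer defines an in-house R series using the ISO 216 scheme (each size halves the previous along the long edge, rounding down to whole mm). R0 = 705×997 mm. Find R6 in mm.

R1: ⌊997/2⌋ × 705 = 498 × 705 mm
R2: ⌊705/2⌋ × 498 = 352 × 498 mm
R3: ⌊498/2⌋ × 352 = 249 × 352 mm
R4: ⌊352/2⌋ × 249 = 176 × 249 mm
R5: ⌊249/2⌋ × 176 = 124 × 176 mm
R6: ⌊176/2⌋ × 124 = 88 × 124 mm

88 × 124 mm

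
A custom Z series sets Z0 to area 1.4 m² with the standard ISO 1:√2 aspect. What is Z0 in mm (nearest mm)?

Let the short side be w mm. Then w · w√2 = 1.4 m² = 1,400,000 mm².
w² = 1,400,000/√2, so w ≈ 995.0 mm; long side = w√2 ≈ 1407.1 mm.

995 × 1407 mm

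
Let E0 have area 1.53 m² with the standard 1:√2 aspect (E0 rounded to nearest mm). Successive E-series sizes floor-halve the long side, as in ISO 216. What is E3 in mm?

367 × 520 mm

Let E0's short side be w mm. w · w√2 = 1.53 m² = 1,530,000 mm², so w ≈ 1040.1 mm and w√2 ≈ 1471.0 mm → E0 = 1040 × 1471 mm.
E1: ⌊1471/2⌋ × 1040 = 735 × 1040 mm
E2: ⌊1040/2⌋ × 735 = 520 × 735 mm
E3: ⌊735/2⌋ × 520 = 367 × 520 mm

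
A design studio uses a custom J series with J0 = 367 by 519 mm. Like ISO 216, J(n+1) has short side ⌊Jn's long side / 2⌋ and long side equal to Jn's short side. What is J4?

91 × 129 mm

J1: ⌊519/2⌋ × 367 = 259 × 367 mm
J2: ⌊367/2⌋ × 259 = 183 × 259 mm
J3: ⌊259/2⌋ × 183 = 129 × 183 mm
J4: ⌊183/2⌋ × 129 = 91 × 129 mm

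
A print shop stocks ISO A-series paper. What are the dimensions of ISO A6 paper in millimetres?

105 × 148 mm

A0 = 841 × 1189 mm (A0 has area 1 m², aspect 1:√2).
A1: ⌊1189/2⌋ × 841 = 594 × 841 mm
A2: ⌊841/2⌋ × 594 = 420 × 594 mm
A3: ⌊594/2⌋ × 420 = 297 × 420 mm
A4: ⌊420/2⌋ × 297 = 210 × 297 mm
A5: ⌊297/2⌋ × 210 = 148 × 210 mm
A6: ⌊210/2⌋ × 148 = 105 × 148 mm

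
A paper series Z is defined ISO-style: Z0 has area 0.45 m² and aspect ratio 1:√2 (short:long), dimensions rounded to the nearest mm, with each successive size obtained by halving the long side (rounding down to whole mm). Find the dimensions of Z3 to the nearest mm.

Let Z0's short side be w mm. w · w√2 = 0.45 m² = 450,000 mm², so w ≈ 564.1 mm and w√2 ≈ 797.7 mm → Z0 = 564 × 798 mm.
Z1: ⌊798/2⌋ × 564 = 399 × 564 mm
Z2: ⌊564/2⌋ × 399 = 282 × 399 mm
Z3: ⌊399/2⌋ × 282 = 199 × 282 mm

199 × 282 mm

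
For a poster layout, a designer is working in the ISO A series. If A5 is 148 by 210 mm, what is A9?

A6: ⌊210/2⌋ × 148 = 105 × 148 mm
A7: ⌊148/2⌋ × 105 = 74 × 105 mm
A8: ⌊105/2⌋ × 74 = 52 × 74 mm
A9: ⌊74/2⌋ × 52 = 37 × 52 mm

37 × 52 mm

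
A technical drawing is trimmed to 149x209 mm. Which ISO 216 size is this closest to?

Aspect ratio 209/149 ≈ 1.403 — close to the ISO √2 ≈ 1.414.
In the A-series (A0 area = 1 m²): A5 = 148 × 210 mm.
Off by 2 mm total — nearest standard size.

A5 (148 × 210 mm)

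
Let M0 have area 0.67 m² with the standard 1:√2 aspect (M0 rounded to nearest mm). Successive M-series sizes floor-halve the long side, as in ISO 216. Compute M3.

Let M0's short side be w mm. w · w√2 = 0.67 m² = 670,000 mm², so w ≈ 688.3 mm and w√2 ≈ 973.4 mm → M0 = 688 × 973 mm.
M1: ⌊973/2⌋ × 688 = 486 × 688 mm
M2: ⌊688/2⌋ × 486 = 344 × 486 mm
M3: ⌊486/2⌋ × 344 = 243 × 344 mm

243 × 344 mm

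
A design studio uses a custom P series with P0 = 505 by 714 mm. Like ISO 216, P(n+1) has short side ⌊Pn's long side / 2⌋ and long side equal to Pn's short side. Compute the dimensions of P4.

P1 = 357 × 505 mm (from P0 by 1 halving).
P2: ⌊505/2⌋ × 357 = 252 × 357 mm
P3: ⌊357/2⌋ × 252 = 178 × 252 mm
P4: ⌊252/2⌋ × 178 = 126 × 178 mm

126 × 178 mm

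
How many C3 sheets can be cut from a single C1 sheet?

C1 = 648 × 917 mm; C3 = 324 × 458 mm.
Each halving step doubles the count; 2 steps from C1 to C3.
2^2 = 4.

4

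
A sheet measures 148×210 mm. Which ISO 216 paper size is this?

A5 (148 × 210 mm)

Aspect ratio 210/148 ≈ 1.419 — close to the ISO √2 ≈ 1.414.
In the A-series (A0 area = 1 m²): A5 = 148 × 210 mm.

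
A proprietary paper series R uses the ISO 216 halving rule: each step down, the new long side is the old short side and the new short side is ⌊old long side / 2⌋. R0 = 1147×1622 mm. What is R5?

202 × 286 mm

R1: ⌊1622/2⌋ × 1147 = 811 × 1147 mm
R2: ⌊1147/2⌋ × 811 = 573 × 811 mm
R3: ⌊811/2⌋ × 573 = 405 × 573 mm
R4: ⌊573/2⌋ × 405 = 286 × 405 mm
R5: ⌊405/2⌋ × 286 = 202 × 286 mm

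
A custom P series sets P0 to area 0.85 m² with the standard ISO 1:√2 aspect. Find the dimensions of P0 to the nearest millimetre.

775 × 1096 mm

Let the short side be w mm. Then w · w√2 = 0.85 m² = 850,000 mm².
w² = 850,000/√2, so w ≈ 775.3 mm; long side = w√2 ≈ 1096.4 mm.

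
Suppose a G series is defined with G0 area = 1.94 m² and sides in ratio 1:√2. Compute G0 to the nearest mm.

Let the short side be w mm. Then w · w√2 = 1.94 m² = 1,940,000 mm².
w² = 1,940,000/√2, so w ≈ 1171.2 mm; long side = w√2 ≈ 1656.4 mm.

1171 × 1656 mm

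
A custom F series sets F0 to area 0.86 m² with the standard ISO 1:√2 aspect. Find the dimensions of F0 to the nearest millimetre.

Let the short side be w mm. Then w · w√2 = 0.86 m² = 860,000 mm².
w² = 860,000/√2, so w ≈ 779.8 mm; long side = w√2 ≈ 1102.8 mm.

780 × 1103 mm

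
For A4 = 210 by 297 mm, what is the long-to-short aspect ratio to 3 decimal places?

1.414

297 / 210 = 1.414
Matches √2 ≈ 1.414 — the ISO 216 defining ratio.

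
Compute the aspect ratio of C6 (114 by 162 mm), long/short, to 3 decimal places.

1.421

162 / 114 = 1.421
ISO 216 targets √2 ≈ 1.414; the +0.007 deviation is from mm rounding.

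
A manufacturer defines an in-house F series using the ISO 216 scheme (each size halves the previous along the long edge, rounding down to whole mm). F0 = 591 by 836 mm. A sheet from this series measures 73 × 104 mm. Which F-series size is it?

F0: 591 × 836 mm
F1: 418 × 591 mm
F2: 295 × 418 mm
F3: 209 × 295 mm
F4: 147 × 209 mm
F5: 104 × 147 mm
F6: 73 × 104 mm
F7: 52 × 73 mm
→ matches F6.

F6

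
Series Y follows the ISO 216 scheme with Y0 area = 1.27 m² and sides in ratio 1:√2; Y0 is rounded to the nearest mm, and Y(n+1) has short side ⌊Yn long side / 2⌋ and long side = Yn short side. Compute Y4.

237 × 335 mm

Let Y0's short side be w mm. w · w√2 = 1.27 m² = 1,270,000 mm², so w ≈ 947.6 mm and w√2 ≈ 1340.2 mm → Y0 = 948 × 1340 mm.
Y1: ⌊1340/2⌋ × 948 = 670 × 948 mm
Y2: ⌊948/2⌋ × 670 = 474 × 670 mm
Y3: ⌊670/2⌋ × 474 = 335 × 474 mm
Y4: ⌊474/2⌋ × 335 = 237 × 335 mm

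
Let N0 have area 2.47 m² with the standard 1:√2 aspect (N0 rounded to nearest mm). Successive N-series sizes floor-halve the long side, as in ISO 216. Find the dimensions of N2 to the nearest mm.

Let N0's short side be w mm. w · w√2 = 2.47 m² = 2,470,000 mm², so w ≈ 1321.6 mm and w√2 ≈ 1869.0 mm → N0 = 1322 × 1869 mm.
N1: ⌊1869/2⌋ × 1322 = 934 × 1322 mm
N2: ⌊1322/2⌋ × 934 = 661 × 934 mm

661 × 934 mm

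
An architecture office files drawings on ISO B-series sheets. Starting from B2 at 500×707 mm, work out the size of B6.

125 × 176 mm

B3: ⌊707/2⌋ × 500 = 353 × 500 mm
B4: ⌊500/2⌋ × 353 = 250 × 353 mm
B5: ⌊353/2⌋ × 250 = 176 × 250 mm
B6: ⌊250/2⌋ × 176 = 125 × 176 mm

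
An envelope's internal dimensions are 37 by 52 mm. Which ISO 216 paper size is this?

A9 (37 × 52 mm)

Aspect ratio 52/37 ≈ 1.405 — close to the ISO √2 ≈ 1.414.
In the A-series (A0 area = 1 m²): A9 = 37 × 52 mm.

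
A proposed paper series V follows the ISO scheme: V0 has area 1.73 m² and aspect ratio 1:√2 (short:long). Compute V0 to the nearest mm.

Let the short side be w mm. Then w · w√2 = 1.73 m² = 1,730,000 mm².
w² = 1,730,000/√2, so w ≈ 1106.0 mm; long side = w√2 ≈ 1564.2 mm.

1106 × 1564 mm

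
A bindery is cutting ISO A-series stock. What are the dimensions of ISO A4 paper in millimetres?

A0 = 841 × 1189 mm (A0 has area 1 m², aspect 1:√2).
A1: ⌊1189/2⌋ × 841 = 594 × 841 mm
A2: ⌊841/2⌋ × 594 = 420 × 594 mm
A3: ⌊594/2⌋ × 420 = 297 × 420 mm
A4: ⌊420/2⌋ × 297 = 210 × 297 mm

210 × 297 mm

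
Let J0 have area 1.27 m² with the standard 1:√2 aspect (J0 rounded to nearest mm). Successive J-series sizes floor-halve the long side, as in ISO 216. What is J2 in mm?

474 × 670 mm

Let J0's short side be w mm. w · w√2 = 1.27 m² = 1,270,000 mm², so w ≈ 947.6 mm and w√2 ≈ 1340.2 mm → J0 = 948 × 1340 mm.
J1: ⌊1340/2⌋ × 948 = 670 × 948 mm
J2: ⌊948/2⌋ × 670 = 474 × 670 mm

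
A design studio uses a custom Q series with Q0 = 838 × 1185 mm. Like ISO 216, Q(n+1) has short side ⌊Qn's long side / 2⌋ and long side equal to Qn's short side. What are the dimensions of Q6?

Q1 = 592 × 838 mm (from Q0 by 1 halving).
Q2: ⌊838/2⌋ × 592 = 419 × 592 mm
Q3: ⌊592/2⌋ × 419 = 296 × 419 mm
Q4: ⌊419/2⌋ × 296 = 209 × 296 mm
Q5: ⌊296/2⌋ × 209 = 148 × 209 mm
Q6: ⌊209/2⌋ × 148 = 104 × 148 mm

104 × 148 mm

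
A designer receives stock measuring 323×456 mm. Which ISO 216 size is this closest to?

C3 (324 × 458 mm)

Aspect ratio 456/323 ≈ 1.412 — close to the ISO √2 ≈ 1.414.
In the C-series (envelope sizes, between A and B): C3 = 324 × 458 mm.
Off by 3 mm total — nearest standard size.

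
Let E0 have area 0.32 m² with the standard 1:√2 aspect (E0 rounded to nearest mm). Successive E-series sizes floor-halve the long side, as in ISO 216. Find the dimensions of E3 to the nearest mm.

Let E0's short side be w mm. w · w√2 = 0.32 m² = 320,000 mm², so w ≈ 475.7 mm and w√2 ≈ 672.7 mm → E0 = 476 × 673 mm.
E1: ⌊673/2⌋ × 476 = 336 × 476 mm
E2: ⌊476/2⌋ × 336 = 238 × 336 mm
E3: ⌊336/2⌋ × 238 = 168 × 238 mm

168 × 238 mm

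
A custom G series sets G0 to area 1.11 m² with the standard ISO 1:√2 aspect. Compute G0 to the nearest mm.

886 × 1253 mm

Let the short side be w mm. Then w · w√2 = 1.11 m² = 1,110,000 mm².
w² = 1,110,000/√2, so w ≈ 885.9 mm; long side = w√2 ≈ 1252.9 mm.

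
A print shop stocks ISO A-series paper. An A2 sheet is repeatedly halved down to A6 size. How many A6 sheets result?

Each ISO step halves the sheet: 1 × A2 → 2 × A3 → 4 × A4 → 8 × A5 → …
From A2 to A6 is 4 halving steps: 2^4 = 16.

16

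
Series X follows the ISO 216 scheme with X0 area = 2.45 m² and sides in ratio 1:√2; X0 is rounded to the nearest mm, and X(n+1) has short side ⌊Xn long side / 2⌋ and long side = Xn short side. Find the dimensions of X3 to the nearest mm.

Let X0's short side be w mm. w · w√2 = 2.45 m² = 2,450,000 mm², so w ≈ 1316.2 mm and w√2 ≈ 1861.4 mm → X0 = 1316 × 1861 mm.
X1: ⌊1861/2⌋ × 1316 = 930 × 1316 mm
X2: ⌊1316/2⌋ × 930 = 658 × 930 mm
X3: ⌊930/2⌋ × 658 = 465 × 658 mm

465 × 658 mm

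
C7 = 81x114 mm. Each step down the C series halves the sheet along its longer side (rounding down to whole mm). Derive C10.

C8: ⌊114/2⌋ × 81 = 57 × 81 mm
C9: ⌊81/2⌋ × 57 = 40 × 57 mm
C10: ⌊57/2⌋ × 40 = 28 × 40 mm

28 × 40 mm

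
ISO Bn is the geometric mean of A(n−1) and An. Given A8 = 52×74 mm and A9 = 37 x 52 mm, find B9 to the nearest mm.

Short side: √(52 · 37) = √1924 ≈ 43.9 → 44 mm
Long side: √(74 · 52) = √3848 ≈ 62.0 → 62 mm

44 × 62 mm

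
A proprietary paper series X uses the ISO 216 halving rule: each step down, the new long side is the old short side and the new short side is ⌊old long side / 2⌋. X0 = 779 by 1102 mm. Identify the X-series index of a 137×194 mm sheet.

X5

X0: 779 × 1102 mm
X1: 551 × 779 mm
X2: 389 × 551 mm
X3: 275 × 389 mm
X4: 194 × 275 mm
X5: 137 × 194 mm
X6: 97 × 137 mm
→ matches X5.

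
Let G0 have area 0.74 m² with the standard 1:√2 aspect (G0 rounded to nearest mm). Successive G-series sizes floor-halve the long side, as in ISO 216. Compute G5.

127 × 180 mm

Let G0's short side be w mm. w · w√2 = 0.74 m² = 740,000 mm², so w ≈ 723.4 mm and w√2 ≈ 1023.0 mm → G0 = 723 × 1023 mm.
G1: ⌊1023/2⌋ × 723 = 511 × 723 mm
G2: ⌊723/2⌋ × 511 = 361 × 511 mm
G3: ⌊511/2⌋ × 361 = 255 × 361 mm
G4: ⌊361/2⌋ × 255 = 180 × 255 mm
G5: ⌊255/2⌋ × 180 = 127 × 180 mm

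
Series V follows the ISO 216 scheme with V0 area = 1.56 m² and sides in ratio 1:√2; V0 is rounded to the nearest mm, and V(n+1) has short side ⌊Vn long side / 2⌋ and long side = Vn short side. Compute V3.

Let V0's short side be w mm. w · w√2 = 1.56 m² = 1,560,000 mm², so w ≈ 1050.3 mm and w√2 ≈ 1485.3 mm → V0 = 1050 × 1485 mm.
V1: ⌊1485/2⌋ × 1050 = 742 × 1050 mm
V2: ⌊1050/2⌋ × 742 = 525 × 742 mm
V3: ⌊742/2⌋ × 525 = 371 × 525 mm

371 × 525 mm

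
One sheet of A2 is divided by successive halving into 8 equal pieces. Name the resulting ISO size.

8 = 2^3, so 3 halving steps.
A2 → A3 → … → A5 after 3 steps.

A5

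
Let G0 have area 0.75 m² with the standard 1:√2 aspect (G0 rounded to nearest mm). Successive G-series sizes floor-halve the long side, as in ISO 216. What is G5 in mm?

128 × 182 mm

Let G0's short side be w mm. w · w√2 = 0.75 m² = 750,000 mm², so w ≈ 728.2 mm and w√2 ≈ 1029.9 mm → G0 = 728 × 1030 mm.
G1: ⌊1030/2⌋ × 728 = 515 × 728 mm
G2: ⌊728/2⌋ × 515 = 364 × 515 mm
G3: ⌊515/2⌋ × 364 = 257 × 364 mm
G4: ⌊364/2⌋ × 257 = 182 × 257 mm
G5: ⌊257/2⌋ × 182 = 128 × 182 mm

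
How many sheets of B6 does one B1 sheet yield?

Each ISO step halves the sheet: 1 × B1 → 2 × B2 → 4 × B3 → 8 × B4 → …
From B1 to B6 is 5 halving steps: 2^5 = 32.

32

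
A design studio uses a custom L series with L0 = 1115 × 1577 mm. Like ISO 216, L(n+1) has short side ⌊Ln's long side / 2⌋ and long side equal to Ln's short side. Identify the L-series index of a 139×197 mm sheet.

L0: 1115 × 1577 mm
L1: 788 × 1115 mm
L2: 557 × 788 mm
L3: 394 × 557 mm
L4: 278 × 394 mm
L5: 197 × 278 mm
L6: 139 × 197 mm
L7: 98 × 139 mm
→ matches L6.

L6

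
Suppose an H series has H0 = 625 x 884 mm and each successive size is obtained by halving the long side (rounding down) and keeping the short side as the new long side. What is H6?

78 × 110 mm

H1 = 442 × 625 mm (from H0 by 1 halving).
H2: ⌊625/2⌋ × 442 = 312 × 442 mm
H3: ⌊442/2⌋ × 312 = 221 × 312 mm
H4: ⌊312/2⌋ × 221 = 156 × 221 mm
H5: ⌊221/2⌋ × 156 = 110 × 156 mm
H6: ⌊156/2⌋ × 110 = 78 × 110 mm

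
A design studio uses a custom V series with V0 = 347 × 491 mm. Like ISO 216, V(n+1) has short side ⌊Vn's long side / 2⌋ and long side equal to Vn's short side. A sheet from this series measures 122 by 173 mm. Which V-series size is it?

V0: 347 × 491 mm
V1: 245 × 347 mm
V2: 173 × 245 mm
V3: 122 × 173 mm
V4: 86 × 122 mm
→ matches V3.

V3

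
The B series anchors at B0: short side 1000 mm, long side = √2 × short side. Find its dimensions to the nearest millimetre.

Short side = 1000 mm; long side = 1000√2 ≈ 1414.2 mm.

1000 × 1414 mm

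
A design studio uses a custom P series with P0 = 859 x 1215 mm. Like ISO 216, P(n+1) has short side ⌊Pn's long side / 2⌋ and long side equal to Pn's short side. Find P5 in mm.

P1: ⌊1215/2⌋ × 859 = 607 × 859 mm
P2: ⌊859/2⌋ × 607 = 429 × 607 mm
P3: ⌊607/2⌋ × 429 = 303 × 429 mm
P4: ⌊429/2⌋ × 303 = 214 × 303 mm
P5: ⌊303/2⌋ × 214 = 151 × 214 mm

151 × 214 mm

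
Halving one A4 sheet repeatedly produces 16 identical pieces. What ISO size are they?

A8

16 = 2^4, so 4 halving steps.
A4 → A5 → … → A8 after 4 steps.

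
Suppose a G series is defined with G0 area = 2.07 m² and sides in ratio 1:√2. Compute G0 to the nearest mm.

Let the short side be w mm. Then w · w√2 = 2.07 m² = 2,070,000 mm².
w² = 2,070,000/√2, so w ≈ 1209.8 mm; long side = w√2 ≈ 1711.0 mm.

1210 × 1711 mm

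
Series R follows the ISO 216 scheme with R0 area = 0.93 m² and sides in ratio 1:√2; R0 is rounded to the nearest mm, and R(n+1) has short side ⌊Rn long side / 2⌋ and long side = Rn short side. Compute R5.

Let R0's short side be w mm. w · w√2 = 0.93 m² = 930,000 mm², so w ≈ 810.9 mm and w√2 ≈ 1146.8 mm → R0 = 811 × 1147 mm.
R1: ⌊1147/2⌋ × 811 = 573 × 811 mm
R2: ⌊811/2⌋ × 573 = 405 × 573 mm
R3: ⌊573/2⌋ × 405 = 286 × 405 mm
R4: ⌊405/2⌋ × 286 = 202 × 286 mm
R5: ⌊286/2⌋ × 202 = 143 × 202 mm

143 × 202 mm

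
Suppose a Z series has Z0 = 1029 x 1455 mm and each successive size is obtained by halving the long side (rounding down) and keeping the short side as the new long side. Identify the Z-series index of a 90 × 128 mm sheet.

Z0: 1029 × 1455 mm
Z1: 727 × 1029 mm
Z2: 514 × 727 mm
Z3: 363 × 514 mm
Z4: 257 × 363 mm
Z5: 181 × 257 mm
Z6: 128 × 181 mm
Z7: 90 × 128 mm
Z8: 64 × 90 mm
→ matches Z7.

Z7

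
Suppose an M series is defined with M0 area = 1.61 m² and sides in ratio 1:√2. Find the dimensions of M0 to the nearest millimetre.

Let the short side be w mm. Then w · w√2 = 1.61 m² = 1,610,000 mm².
w² = 1,610,000/√2, so w ≈ 1067.0 mm; long side = w√2 ≈ 1508.9 mm.

1067 × 1509 mm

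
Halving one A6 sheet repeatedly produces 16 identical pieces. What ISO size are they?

16 = 2^4, so 4 halving steps.
A6 → A7 → … → A10 after 4 steps.

A10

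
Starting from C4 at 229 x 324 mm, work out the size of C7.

81 × 114 mm

C5: ⌊324/2⌋ × 229 = 162 × 229 mm
C6: ⌊229/2⌋ × 162 = 114 × 162 mm
C7: ⌊162/2⌋ × 114 = 81 × 114 mm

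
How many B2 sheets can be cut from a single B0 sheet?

B0 = 1000 × 1414 mm; B2 = 500 × 707 mm.
Each halving step doubles the count; 2 steps from B0 to B2.
2^2 = 4.

4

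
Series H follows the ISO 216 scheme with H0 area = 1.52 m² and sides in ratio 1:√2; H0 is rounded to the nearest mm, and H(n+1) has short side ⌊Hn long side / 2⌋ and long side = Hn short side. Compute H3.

Let H0's short side be w mm. w · w√2 = 1.52 m² = 1,520,000 mm², so w ≈ 1036.7 mm and w√2 ≈ 1466.2 mm → H0 = 1037 × 1466 mm.
H1: ⌊1466/2⌋ × 1037 = 733 × 1037 mm
H2: ⌊1037/2⌋ × 733 = 518 × 733 mm
H3: ⌊733/2⌋ × 518 = 366 × 518 mm

366 × 518 mm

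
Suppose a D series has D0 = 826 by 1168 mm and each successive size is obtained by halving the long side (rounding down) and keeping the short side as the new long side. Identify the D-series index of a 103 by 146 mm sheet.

D0: 826 × 1168 mm
D1: 584 × 826 mm
D2: 413 × 584 mm
D3: 292 × 413 mm
D4: 206 × 292 mm
D5: 146 × 206 mm
D6: 103 × 146 mm
D7: 73 × 103 mm
→ matches D6.

D6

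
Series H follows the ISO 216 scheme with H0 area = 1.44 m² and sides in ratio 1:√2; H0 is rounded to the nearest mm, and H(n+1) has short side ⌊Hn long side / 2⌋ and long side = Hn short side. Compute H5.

Let H0's short side be w mm. w · w√2 = 1.44 m² = 1,440,000 mm², so w ≈ 1009.1 mm and w√2 ≈ 1427.0 mm → H0 = 1009 × 1427 mm.
H1: ⌊1427/2⌋ × 1009 = 713 × 1009 mm
H2: ⌊1009/2⌋ × 713 = 504 × 713 mm
H3: ⌊713/2⌋ × 504 = 356 × 504 mm
H4: ⌊504/2⌋ × 356 = 252 × 356 mm
H5: ⌊356/2⌋ × 252 = 178 × 252 mm

178 × 252 mm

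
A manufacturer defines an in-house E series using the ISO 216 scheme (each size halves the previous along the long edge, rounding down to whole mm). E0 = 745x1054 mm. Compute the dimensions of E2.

E1: ⌊1054/2⌋ × 745 = 527 × 745 mm
E2: ⌊745/2⌋ × 527 = 372 × 527 mm

372 × 527 mm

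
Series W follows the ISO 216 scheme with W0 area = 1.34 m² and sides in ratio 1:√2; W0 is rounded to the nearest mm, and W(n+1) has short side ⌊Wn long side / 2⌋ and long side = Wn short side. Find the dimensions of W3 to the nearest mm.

344 × 486 mm

Let W0's short side be w mm. w · w√2 = 1.34 m² = 1,340,000 mm², so w ≈ 973.4 mm and w√2 ≈ 1376.6 mm → W0 = 973 × 1377 mm.
W1: ⌊1377/2⌋ × 973 = 688 × 973 mm
W2: ⌊973/2⌋ × 688 = 486 × 688 mm
W3: ⌊688/2⌋ × 486 = 344 × 486 mm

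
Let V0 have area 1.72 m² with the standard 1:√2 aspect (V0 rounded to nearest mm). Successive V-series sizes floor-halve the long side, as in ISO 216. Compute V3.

Let V0's short side be w mm. w · w√2 = 1.72 m² = 1,720,000 mm², so w ≈ 1102.8 mm and w√2 ≈ 1559.6 mm → V0 = 1103 × 1560 mm.
V1: ⌊1560/2⌋ × 1103 = 780 × 1103 mm
V2: ⌊1103/2⌋ × 780 = 551 × 780 mm
V3: ⌊780/2⌋ × 551 = 390 × 551 mm

390 × 551 mm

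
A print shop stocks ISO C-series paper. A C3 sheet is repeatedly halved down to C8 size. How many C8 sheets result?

Each ISO step halves the sheet: 1 × C3 → 2 × C4 → 4 × C5 → 8 × C6 → …
From C3 to C8 is 5 halving steps: 2^5 = 32.

32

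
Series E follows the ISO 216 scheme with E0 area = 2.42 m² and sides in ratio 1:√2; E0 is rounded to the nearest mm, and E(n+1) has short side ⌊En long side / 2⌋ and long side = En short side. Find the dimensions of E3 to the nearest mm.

Let E0's short side be w mm. w · w√2 = 2.42 m² = 2,420,000 mm², so w ≈ 1308.1 mm and w√2 ≈ 1850.0 mm → E0 = 1308 × 1850 mm.
E1: ⌊1850/2⌋ × 1308 = 925 × 1308 mm
E2: ⌊1308/2⌋ × 925 = 654 × 925 mm
E3: ⌊925/2⌋ × 654 = 462 × 654 mm

462 × 654 mm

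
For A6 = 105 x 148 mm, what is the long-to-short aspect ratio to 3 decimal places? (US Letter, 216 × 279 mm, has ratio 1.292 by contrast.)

1.410

148 / 105 = 1.410
ISO 216 targets √2 ≈ 1.414; the -0.005 deviation is from mm rounding.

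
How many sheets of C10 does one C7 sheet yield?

8

Each ISO step halves the sheet: 1 × C7 → 2 × C8 → 4 × C9 → 8 × C10
From C7 to C10 is 3 halving steps: 2^3 = 8.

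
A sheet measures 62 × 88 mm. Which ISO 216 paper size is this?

B8 (62 × 88 mm)

Aspect ratio 88/62 ≈ 1.419 — close to the ISO √2 ≈ 1.414.
In the B-series (B0 = 1000 × 1414 mm): B8 = 62 × 88 mm.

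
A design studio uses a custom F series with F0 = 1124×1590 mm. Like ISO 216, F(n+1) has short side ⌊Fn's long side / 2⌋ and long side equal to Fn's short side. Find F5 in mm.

F1: ⌊1590/2⌋ × 1124 = 795 × 1124 mm
F2: ⌊1124/2⌋ × 795 = 562 × 795 mm
F3: ⌊795/2⌋ × 562 = 397 × 562 mm
F4: ⌊562/2⌋ × 397 = 281 × 397 mm
F5: ⌊397/2⌋ × 281 = 198 × 281 mm

198 × 281 mm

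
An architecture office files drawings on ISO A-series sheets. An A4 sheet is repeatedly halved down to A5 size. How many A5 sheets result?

Each ISO step halves the sheet: 1 × A4 → 2 × A5
From A4 to A5 is 1 halving step: 2^1 = 2.

2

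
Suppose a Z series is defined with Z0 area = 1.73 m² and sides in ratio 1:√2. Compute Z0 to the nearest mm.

Let the short side be w mm. Then w · w√2 = 1.73 m² = 1,730,000 mm².
w² = 1,730,000/√2, so w ≈ 1106.0 mm; long side = w√2 ≈ 1564.2 mm.

1106 × 1564 mm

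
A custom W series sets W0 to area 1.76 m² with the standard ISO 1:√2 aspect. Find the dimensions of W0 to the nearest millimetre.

1116 × 1578 mm

Let the short side be w mm. Then w · w√2 = 1.76 m² = 1,760,000 mm².
w² = 1,760,000/√2, so w ≈ 1115.6 mm; long side = w√2 ≈ 1577.7 mm.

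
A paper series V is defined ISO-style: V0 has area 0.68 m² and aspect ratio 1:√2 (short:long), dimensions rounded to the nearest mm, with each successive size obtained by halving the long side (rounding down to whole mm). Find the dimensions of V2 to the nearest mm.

346 × 490 mm

Let V0's short side be w mm. w · w√2 = 0.68 m² = 680,000 mm², so w ≈ 693.4 mm and w√2 ≈ 980.6 mm → V0 = 693 × 981 mm.
V1: ⌊981/2⌋ × 693 = 490 × 693 mm
V2: ⌊693/2⌋ × 490 = 346 × 490 mm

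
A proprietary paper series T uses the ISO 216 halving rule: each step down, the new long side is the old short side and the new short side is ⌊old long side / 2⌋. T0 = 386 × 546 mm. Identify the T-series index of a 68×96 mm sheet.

T0: 386 × 546 mm
T1: 273 × 386 mm
T2: 193 × 273 mm
T3: 136 × 193 mm
T4: 96 × 136 mm
T5: 68 × 96 mm
T6: 48 × 68 mm
→ matches T5.

T5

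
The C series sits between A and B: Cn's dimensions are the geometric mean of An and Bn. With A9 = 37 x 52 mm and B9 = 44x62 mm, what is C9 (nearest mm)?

Short side: √(37 · 44) = √1628 ≈ 40.3 → 40 mm
Long side: √(52 · 62) = √3224 ≈ 56.8 → 57 mm

40 × 57 mm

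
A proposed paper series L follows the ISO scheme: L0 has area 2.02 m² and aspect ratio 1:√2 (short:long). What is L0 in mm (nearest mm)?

Let the short side be w mm. Then w · w√2 = 2.02 m² = 2,020,000 mm².
w² = 2,020,000/√2, so w ≈ 1195.1 mm; long side = w√2 ≈ 1690.2 mm.

1195 × 1690 mm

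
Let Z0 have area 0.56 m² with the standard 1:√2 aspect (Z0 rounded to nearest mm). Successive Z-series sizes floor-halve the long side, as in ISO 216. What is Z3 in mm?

Let Z0's short side be w mm. w · w√2 = 0.56 m² = 560,000 mm², so w ≈ 629.3 mm and w√2 ≈ 889.9 mm → Z0 = 629 × 890 mm.
Z1: ⌊890/2⌋ × 629 = 445 × 629 mm
Z2: ⌊629/2⌋ × 445 = 314 × 445 mm
Z3: ⌊445/2⌋ × 314 = 222 × 314 mm

222 × 314 mm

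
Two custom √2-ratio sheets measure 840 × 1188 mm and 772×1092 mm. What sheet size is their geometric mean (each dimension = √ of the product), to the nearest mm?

805 × 1139 mm

Short side: √(840 · 772) = √648480 ≈ 805.3 → 805 mm
Long side: √(1188 · 1092) = √1297296 ≈ 1139.0 → 1139 mm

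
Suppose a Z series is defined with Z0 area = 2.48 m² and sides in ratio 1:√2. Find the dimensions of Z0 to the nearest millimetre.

Let the short side be w mm. Then w · w√2 = 2.48 m² = 2,480,000 mm².
w² = 2,480,000/√2, so w ≈ 1324.2 mm; long side = w√2 ≈ 1872.8 mm.

1324 × 1873 mm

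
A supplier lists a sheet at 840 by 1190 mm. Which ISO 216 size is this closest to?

A0 (841 × 1189 mm)

Aspect ratio 1190/840 ≈ 1.417 — close to the ISO √2 ≈ 1.414.
In the A-series (A0 area = 1 m²): A0 = 841 × 1189 mm.
Off by 2 mm total — nearest standard size.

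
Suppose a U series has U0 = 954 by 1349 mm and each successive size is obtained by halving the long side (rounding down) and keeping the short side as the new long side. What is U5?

U1: ⌊1349/2⌋ × 954 = 674 × 954 mm
U2: ⌊954/2⌋ × 674 = 477 × 674 mm
U3: ⌊674/2⌋ × 477 = 337 × 477 mm
U4: ⌊477/2⌋ × 337 = 238 × 337 mm
U5: ⌊337/2⌋ × 238 = 168 × 238 mm

168 × 238 mm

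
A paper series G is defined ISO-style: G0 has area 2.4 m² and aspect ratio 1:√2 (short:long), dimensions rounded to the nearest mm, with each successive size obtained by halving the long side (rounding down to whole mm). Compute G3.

460 × 651 mm

Let G0's short side be w mm. w · w√2 = 2.4 m² = 2,400,000 mm², so w ≈ 1302.7 mm and w√2 ≈ 1842.3 mm → G0 = 1303 × 1842 mm.
G1: ⌊1842/2⌋ × 1303 = 921 × 1303 mm
G2: ⌊1303/2⌋ × 921 = 651 × 921 mm
G3: ⌊921/2⌋ × 651 = 460 × 651 mm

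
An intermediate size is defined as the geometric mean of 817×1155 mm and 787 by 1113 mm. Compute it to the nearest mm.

802 × 1134 mm

Short side: √(817 · 787) = √642979 ≈ 801.9 → 802 mm
Long side: √(1155 · 1113) = √1285515 ≈ 1133.8 → 1134 mm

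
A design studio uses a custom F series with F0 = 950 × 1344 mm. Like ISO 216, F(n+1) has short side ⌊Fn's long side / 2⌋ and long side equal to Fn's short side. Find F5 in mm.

168 × 237 mm

F1: ⌊1344/2⌋ × 950 = 672 × 950 mm
F2: ⌊950/2⌋ × 672 = 475 × 672 mm
F3: ⌊672/2⌋ × 475 = 336 × 475 mm
F4: ⌊475/2⌋ × 336 = 237 × 336 mm
F5: ⌊336/2⌋ × 237 = 168 × 237 mm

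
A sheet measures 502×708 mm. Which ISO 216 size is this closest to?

B2 (500 × 707 mm)

Aspect ratio 708/502 ≈ 1.410 — close to the ISO √2 ≈ 1.414.
In the B-series (B0 = 1000 × 1414 mm): B2 = 500 × 707 mm.
Off by 3 mm total — nearest standard size.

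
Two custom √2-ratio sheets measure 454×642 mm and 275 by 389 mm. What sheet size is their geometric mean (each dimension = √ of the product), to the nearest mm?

353 × 500 mm

Short side: √(454 · 275) = √124850 ≈ 353.3 → 353 mm
Long side: √(642 · 389) = √249738 ≈ 499.7 → 500 mm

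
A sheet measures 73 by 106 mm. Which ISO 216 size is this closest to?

A7 (74 × 105 mm)

Aspect ratio 106/73 ≈ 1.452 (ISO target is √2 ≈ 1.414).
In the A-series (A0 area = 1 m²): A7 = 74 × 105 mm.
Off by 2 mm total — nearest standard size.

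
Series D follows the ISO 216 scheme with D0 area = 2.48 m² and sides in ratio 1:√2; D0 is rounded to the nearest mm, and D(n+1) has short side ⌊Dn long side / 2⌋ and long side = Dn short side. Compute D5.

234 × 331 mm

Let D0's short side be w mm. w · w√2 = 2.48 m² = 2,480,000 mm², so w ≈ 1324.2 mm and w√2 ≈ 1872.8 mm → D0 = 1324 × 1873 mm.
D1: ⌊1873/2⌋ × 1324 = 936 × 1324 mm
D2: ⌊1324/2⌋ × 936 = 662 × 936 mm
D3: ⌊936/2⌋ × 662 = 468 × 662 mm
D4: ⌊662/2⌋ × 468 = 331 × 468 mm
D5: ⌊468/2⌋ × 331 = 234 × 331 mm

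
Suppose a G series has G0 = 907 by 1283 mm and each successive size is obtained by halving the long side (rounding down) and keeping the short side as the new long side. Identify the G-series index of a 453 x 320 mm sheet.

G0: 907 × 1283 mm
G1: 641 × 907 mm
G2: 453 × 641 mm
G3: 320 × 453 mm
G4: 226 × 320 mm
→ matches G3.

G3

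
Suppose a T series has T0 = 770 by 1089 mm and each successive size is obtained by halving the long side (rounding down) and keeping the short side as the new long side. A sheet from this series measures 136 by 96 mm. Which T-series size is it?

T6

T0: 770 × 1089 mm
T1: 544 × 770 mm
T2: 385 × 544 mm
T3: 272 × 385 mm
T4: 192 × 272 mm
T5: 136 × 192 mm
T6: 96 × 136 mm
T7: 68 × 96 mm
→ matches T6.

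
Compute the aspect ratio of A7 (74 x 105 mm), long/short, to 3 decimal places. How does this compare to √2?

1.419

105 / 74 = 1.419
ISO 216 targets √2 ≈ 1.414; the +0.005 deviation is from mm rounding.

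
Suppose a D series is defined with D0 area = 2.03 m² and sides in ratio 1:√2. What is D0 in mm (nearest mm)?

Let the short side be w mm. Then w · w√2 = 2.03 m² = 2,030,000 mm².
w² = 2,030,000/√2, so w ≈ 1198.1 mm; long side = w√2 ≈ 1694.4 mm.

1198 × 1694 mm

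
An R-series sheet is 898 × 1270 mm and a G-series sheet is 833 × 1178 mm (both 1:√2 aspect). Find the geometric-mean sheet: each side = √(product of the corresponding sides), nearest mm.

Short side: √(898 · 833) = √748034 ≈ 864.9 → 865 mm
Long side: √(1270 · 1178) = √1496060 ≈ 1223.1 → 1223 mm

865 × 1223 mm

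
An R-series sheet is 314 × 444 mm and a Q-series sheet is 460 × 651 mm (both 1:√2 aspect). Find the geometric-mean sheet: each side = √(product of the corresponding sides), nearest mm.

Short side: √(314 · 460) = √144440 ≈ 380.1 → 380 mm
Long side: √(444 · 651) = √289044 ≈ 537.6 → 538 mm

380 × 538 mm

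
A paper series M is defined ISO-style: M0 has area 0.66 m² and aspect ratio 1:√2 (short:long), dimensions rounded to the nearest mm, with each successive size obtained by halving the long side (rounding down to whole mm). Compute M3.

Let M0's short side be w mm. w · w√2 = 0.66 m² = 660,000 mm², so w ≈ 683.1 mm and w√2 ≈ 966.1 mm → M0 = 683 × 966 mm.
M1: ⌊966/2⌋ × 683 = 483 × 683 mm
M2: ⌊683/2⌋ × 483 = 341 × 483 mm
M3: ⌊483/2⌋ × 341 = 241 × 341 mm

241 × 341 mm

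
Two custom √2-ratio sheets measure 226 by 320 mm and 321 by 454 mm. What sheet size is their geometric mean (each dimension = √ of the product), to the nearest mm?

Short side: √(226 · 321) = √72546 ≈ 269.3 → 269 mm
Long side: √(320 · 454) = √145280 ≈ 381.2 → 381 mm

269 × 381 mm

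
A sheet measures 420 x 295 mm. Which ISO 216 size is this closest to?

Aspect ratio 420/295 ≈ 1.424 — close to the ISO √2 ≈ 1.414.
In the A-series (A0 area = 1 m²): A3 = 297 × 420 mm.
Off by 2 mm total — nearest standard size.

A3 (297 × 420 mm)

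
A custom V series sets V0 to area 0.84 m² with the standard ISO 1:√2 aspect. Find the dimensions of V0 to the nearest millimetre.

771 × 1090 mm

Let the short side be w mm. Then w · w√2 = 0.84 m² = 840,000 mm².
w² = 840,000/√2, so w ≈ 770.7 mm; long side = w√2 ≈ 1089.9 mm.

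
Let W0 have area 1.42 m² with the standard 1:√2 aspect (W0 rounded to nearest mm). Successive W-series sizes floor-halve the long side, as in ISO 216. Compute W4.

Let W0's short side be w mm. w · w√2 = 1.42 m² = 1,420,000 mm², so w ≈ 1002.0 mm and w√2 ≈ 1417.1 mm → W0 = 1002 × 1417 mm.
W1: ⌊1417/2⌋ × 1002 = 708 × 1002 mm
W2: ⌊1002/2⌋ × 708 = 501 × 708 mm
W3: ⌊708/2⌋ × 501 = 354 × 501 mm
W4: ⌊501/2⌋ × 354 = 250 × 354 mm

250 × 354 mm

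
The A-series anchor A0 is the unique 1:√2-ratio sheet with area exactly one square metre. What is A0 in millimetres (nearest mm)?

841 × 1189 mm

Let the short side be w mm. Then the long side is w√2 and w · w√2 = 10⁶ mm².
w² = 10⁶/√2, so w = 1000 / 2^(1/4) ≈ 840.9 mm; long side = 1000 · 2^(1/4) ≈ 1189.2 mm.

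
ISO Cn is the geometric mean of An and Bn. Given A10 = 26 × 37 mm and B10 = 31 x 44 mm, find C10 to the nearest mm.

Short side: √(26 · 31) = √806 ≈ 28.4 → 28 mm
Long side: √(37 · 44) = √1628 ≈ 40.3 → 40 mm

28 × 40 mm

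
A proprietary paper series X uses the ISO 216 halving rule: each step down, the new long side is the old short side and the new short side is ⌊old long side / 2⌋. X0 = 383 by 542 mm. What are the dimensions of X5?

X1 = 271 × 383 mm (from X0 by 1 halving).
X2: ⌊383/2⌋ × 271 = 191 × 271 mm
X3: ⌊271/2⌋ × 191 = 135 × 191 mm
X4: ⌊191/2⌋ × 135 = 95 × 135 mm
X5: ⌊135/2⌋ × 95 = 67 × 95 mm

67 × 95 mm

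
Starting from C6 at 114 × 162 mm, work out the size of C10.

28 × 40 mm

C7: ⌊162/2⌋ × 114 = 81 × 114 mm
C8: ⌊114/2⌋ × 81 = 57 × 81 mm
C9: ⌊81/2⌋ × 57 = 40 × 57 mm
C10: ⌊57/2⌋ × 40 = 28 × 40 mm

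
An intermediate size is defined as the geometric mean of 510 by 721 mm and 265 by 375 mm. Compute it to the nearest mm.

Short side: √(510 · 265) = √135150 ≈ 367.6 → 368 mm
Long side: √(721 · 375) = √270375 ≈ 520.0 → 520 mm

368 × 520 mm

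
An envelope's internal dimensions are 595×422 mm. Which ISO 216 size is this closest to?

A2 (420 × 594 mm)

Aspect ratio 595/422 ≈ 1.410 — close to the ISO √2 ≈ 1.414.
In the A-series (A0 area = 1 m²): A2 = 420 × 594 mm.
Off by 3 mm total — nearest standard size.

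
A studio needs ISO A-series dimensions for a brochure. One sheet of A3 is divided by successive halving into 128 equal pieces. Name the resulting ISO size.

A10

128 = 2^7, so 7 halving steps.
A3 → A4 → … → A10 after 7 steps.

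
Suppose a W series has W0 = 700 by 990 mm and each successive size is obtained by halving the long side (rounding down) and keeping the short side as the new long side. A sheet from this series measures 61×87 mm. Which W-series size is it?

W0: 700 × 990 mm
W1: 495 × 700 mm
W2: 350 × 495 mm
W3: 247 × 350 mm
W4: 175 × 247 mm
W5: 123 × 175 mm
W6: 87 × 123 mm
W7: 61 × 87 mm
W8: 43 × 61 mm
→ matches W7.

W7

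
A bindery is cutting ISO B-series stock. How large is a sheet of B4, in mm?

B0 = 1000 × 1414 mm (B0 has a 1000 mm short side, aspect 1:√2).
B1: ⌊1414/2⌋ × 1000 = 707 × 1000 mm
B2: ⌊1000/2⌋ × 707 = 500 × 707 mm
B3: ⌊707/2⌋ × 500 = 353 × 500 mm
B4: ⌊500/2⌋ × 353 = 250 × 353 mm

250 × 353 mm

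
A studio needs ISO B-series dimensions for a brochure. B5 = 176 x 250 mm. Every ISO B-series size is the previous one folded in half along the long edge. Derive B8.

62 × 88 mm

B6: ⌊250/2⌋ × 176 = 125 × 176 mm
B7: ⌊176/2⌋ × 125 = 88 × 125 mm
B8: ⌊125/2⌋ × 88 = 62 × 88 mm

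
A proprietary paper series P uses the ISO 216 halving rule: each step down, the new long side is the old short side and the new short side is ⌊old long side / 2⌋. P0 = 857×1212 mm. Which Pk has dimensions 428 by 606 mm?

P0: 857 × 1212 mm
P1: 606 × 857 mm
P2: 428 × 606 mm
P3: 303 × 428 mm
→ matches P2.

P2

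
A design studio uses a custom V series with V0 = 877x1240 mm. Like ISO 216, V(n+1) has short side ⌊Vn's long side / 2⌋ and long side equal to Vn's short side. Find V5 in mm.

V1: ⌊1240/2⌋ × 877 = 620 × 877 mm
V2: ⌊877/2⌋ × 620 = 438 × 620 mm
V3: ⌊620/2⌋ × 438 = 310 × 438 mm
V4: ⌊438/2⌋ × 310 = 219 × 310 mm
V5: ⌊310/2⌋ × 219 = 155 × 219 mm

155 × 219 mm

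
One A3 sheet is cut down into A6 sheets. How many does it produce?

8

Each ISO step halves the sheet: 1 × A3 → 2 × A4 → 4 × A5 → 8 × A6
From A3 to A6 is 3 halving steps: 2^3 = 8.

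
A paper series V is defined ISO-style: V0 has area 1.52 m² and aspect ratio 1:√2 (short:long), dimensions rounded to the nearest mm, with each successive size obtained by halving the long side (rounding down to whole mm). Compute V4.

259 × 366 mm

Let V0's short side be w mm. w · w√2 = 1.52 m² = 1,520,000 mm², so w ≈ 1036.7 mm and w√2 ≈ 1466.2 mm → V0 = 1037 × 1466 mm.
V1: ⌊1466/2⌋ × 1037 = 733 × 1037 mm
V2: ⌊1037/2⌋ × 733 = 518 × 733 mm
V3: ⌊733/2⌋ × 518 = 366 × 518 mm
V4: ⌊518/2⌋ × 366 = 259 × 366 mm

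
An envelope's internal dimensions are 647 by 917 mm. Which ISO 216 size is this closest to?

C1 (648 × 917 mm)

Aspect ratio 917/647 ≈ 1.417 — close to the ISO √2 ≈ 1.414.
In the C-series (envelope sizes, between A and B): C1 = 648 × 917 mm.
Off by 1 mm total — nearest standard size.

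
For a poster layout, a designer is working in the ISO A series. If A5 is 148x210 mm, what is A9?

A6: ⌊210/2⌋ × 148 = 105 × 148 mm
A7: ⌊148/2⌋ × 105 = 74 × 105 mm
A8: ⌊105/2⌋ × 74 = 52 × 74 mm
A9: ⌊74/2⌋ × 52 = 37 × 52 mm

37 × 52 mm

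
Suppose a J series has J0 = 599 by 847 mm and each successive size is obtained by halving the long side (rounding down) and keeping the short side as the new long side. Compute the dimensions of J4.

149 × 211 mm

J1: ⌊847/2⌋ × 599 = 423 × 599 mm
J2: ⌊599/2⌋ × 423 = 299 × 423 mm
J3: ⌊423/2⌋ × 299 = 211 × 299 mm
J4: ⌊299/2⌋ × 211 = 149 × 211 mm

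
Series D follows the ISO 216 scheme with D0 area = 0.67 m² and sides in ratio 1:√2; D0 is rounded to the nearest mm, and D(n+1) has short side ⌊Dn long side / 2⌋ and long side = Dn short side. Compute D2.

344 × 486 mm

Let D0's short side be w mm. w · w√2 = 0.67 m² = 670,000 mm², so w ≈ 688.3 mm and w√2 ≈ 973.4 mm → D0 = 688 × 973 mm.
D1: ⌊973/2⌋ × 688 = 486 × 688 mm
D2: ⌊688/2⌋ × 486 = 344 × 486 mm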